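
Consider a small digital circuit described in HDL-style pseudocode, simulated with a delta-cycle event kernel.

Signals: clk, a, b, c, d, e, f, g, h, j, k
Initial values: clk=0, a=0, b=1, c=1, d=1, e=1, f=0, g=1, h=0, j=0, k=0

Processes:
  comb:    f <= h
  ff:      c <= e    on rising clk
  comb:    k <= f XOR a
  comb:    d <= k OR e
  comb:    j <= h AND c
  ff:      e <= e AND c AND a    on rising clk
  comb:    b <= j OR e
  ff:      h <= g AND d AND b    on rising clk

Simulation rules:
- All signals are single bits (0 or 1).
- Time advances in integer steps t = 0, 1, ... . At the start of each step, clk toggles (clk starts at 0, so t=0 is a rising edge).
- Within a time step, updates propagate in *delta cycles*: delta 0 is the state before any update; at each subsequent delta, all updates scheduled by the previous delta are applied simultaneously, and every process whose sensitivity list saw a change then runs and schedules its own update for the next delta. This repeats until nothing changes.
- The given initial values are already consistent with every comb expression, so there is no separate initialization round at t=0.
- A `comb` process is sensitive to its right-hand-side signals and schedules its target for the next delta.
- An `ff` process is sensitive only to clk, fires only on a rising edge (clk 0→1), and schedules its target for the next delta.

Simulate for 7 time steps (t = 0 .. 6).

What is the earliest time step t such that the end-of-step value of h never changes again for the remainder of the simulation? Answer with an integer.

4

t=0 Δ0: g=1 f=0 k=0 clk=0 a=0 d=1 c=1 b=1 j=0 e=1 h=0
  Δ1: clk:0→1
  Δ2: e:1→0, h:0→1
  Δ3: f:0→1, d:1→0, b:1→0, j:0→1
  Δ4: k:0→1, b:0→1
  Δ5: d:0→1
  (5Δ to stable)
t=1 Δ0: g=1 f=1 k=1 clk=1 a=0 d=1 c=1 b=1 j=1 e=0 h=1
  Δ1: clk:1→0
  (1Δ to stable)
t=2 Δ0: g=1 f=1 k=1 clk=0 a=0 d=1 c=1 b=1 j=1 e=0 h=1
  Δ1: clk:0→1
  Δ2: c:1→0
  Δ3: j:1→0
  Δ4: b:1→0
  (4Δ to stable)
t=3 Δ0: g=1 f=1 k=1 clk=1 a=0 d=1 c=0 b=0 j=0 e=0 h=1
  Δ1: clk:1→0
  (1Δ to stable)
t=4 Δ0: g=1 f=1 k=1 clk=0 a=0 d=1 c=0 b=0 j=0 e=0 h=1
  Δ1: clk:0→1
  Δ2: h:1→0
  Δ3: f:1→0
  Δ4: k:1→0
  Δ5: d:1→0
  (5Δ to stable)
t=5 Δ0: g=1 f=0 k=0 clk=1 a=0 d=0 c=0 b=0 j=0 e=0 h=0
  Δ1: clk:1→0
  (1Δ to stable)
t=6 Δ0: g=1 f=0 k=0 clk=0 a=0 d=0 c=0 b=0 j=0 e=0 h=0
  Δ1: clk:0→1
  (1Δ to stable)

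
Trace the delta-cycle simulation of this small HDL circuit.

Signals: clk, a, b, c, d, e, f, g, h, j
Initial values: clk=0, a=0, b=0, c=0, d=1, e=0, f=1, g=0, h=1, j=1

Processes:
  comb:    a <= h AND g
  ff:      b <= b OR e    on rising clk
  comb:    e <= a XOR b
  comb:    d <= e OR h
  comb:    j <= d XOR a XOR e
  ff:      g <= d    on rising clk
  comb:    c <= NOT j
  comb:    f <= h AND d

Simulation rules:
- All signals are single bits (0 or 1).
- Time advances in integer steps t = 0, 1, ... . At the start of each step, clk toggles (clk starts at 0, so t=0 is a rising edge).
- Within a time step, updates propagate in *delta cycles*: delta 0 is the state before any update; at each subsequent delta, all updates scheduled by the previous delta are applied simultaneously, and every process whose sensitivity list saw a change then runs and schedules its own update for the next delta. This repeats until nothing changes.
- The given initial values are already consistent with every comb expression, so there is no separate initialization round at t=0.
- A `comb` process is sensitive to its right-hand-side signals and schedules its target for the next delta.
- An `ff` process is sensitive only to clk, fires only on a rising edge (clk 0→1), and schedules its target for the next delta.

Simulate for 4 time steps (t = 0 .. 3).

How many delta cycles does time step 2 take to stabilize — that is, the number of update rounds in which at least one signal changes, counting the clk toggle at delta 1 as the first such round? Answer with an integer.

5

[bits: j,e,d,g,a,f,h,b,clk,c]
t=0: Δ0=1010011000 Δ1=1010011010 Δ2=1011011010 Δ3=1011111010 Δ4=0111111010 Δ5=1111111011 Δ6=1111111010 | 6Δ
t=1: Δ0=1111111010 Δ1=1111111000 | 1Δ
t=2: Δ0=1111111000 Δ1=1111111010 Δ2=1111111110 Δ3=1011111110 Δ4=0011111110 Δ5=0011111111 | 5Δ
t=3: Δ0=0011111111 Δ1=0011111101 | 1Δ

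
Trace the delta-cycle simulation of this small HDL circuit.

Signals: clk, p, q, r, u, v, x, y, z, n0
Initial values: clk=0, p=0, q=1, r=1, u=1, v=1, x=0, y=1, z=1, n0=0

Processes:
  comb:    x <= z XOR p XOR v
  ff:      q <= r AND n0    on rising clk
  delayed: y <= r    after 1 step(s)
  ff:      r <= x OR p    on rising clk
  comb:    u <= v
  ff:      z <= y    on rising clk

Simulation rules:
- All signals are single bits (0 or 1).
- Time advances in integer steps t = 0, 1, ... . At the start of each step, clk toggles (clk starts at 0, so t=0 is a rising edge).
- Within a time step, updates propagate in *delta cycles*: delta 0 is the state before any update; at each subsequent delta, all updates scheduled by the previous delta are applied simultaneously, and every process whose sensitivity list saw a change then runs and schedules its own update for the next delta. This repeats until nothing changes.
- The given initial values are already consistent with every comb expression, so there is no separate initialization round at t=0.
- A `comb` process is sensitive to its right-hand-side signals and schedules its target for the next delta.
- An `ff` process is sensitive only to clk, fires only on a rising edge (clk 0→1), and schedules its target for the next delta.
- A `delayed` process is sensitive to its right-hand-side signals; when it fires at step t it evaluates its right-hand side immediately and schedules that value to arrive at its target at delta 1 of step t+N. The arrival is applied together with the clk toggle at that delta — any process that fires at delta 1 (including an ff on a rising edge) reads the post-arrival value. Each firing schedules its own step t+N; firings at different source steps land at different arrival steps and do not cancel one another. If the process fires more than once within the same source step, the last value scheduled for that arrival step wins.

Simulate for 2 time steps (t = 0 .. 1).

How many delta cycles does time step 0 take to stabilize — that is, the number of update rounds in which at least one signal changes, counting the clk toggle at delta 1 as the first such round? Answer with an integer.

2

t0.Δ0 u=1 r=1 v=1 z=1 y=1 x=0 n0=0 q=1 p=0 clk=0
t0.Δ1 u=1 r=1 v=1 z=1 y=1 x=0 n0=0 q=1 p=0 clk=1
t0.Δ2 u=1 r=0 v=1 z=1 y=1 x=0 n0=0 q=0 p=0 clk=1
t1.Δ0 u=1 r=0 v=1 z=1 y=1 x=0 n0=0 q=0 p=0 clk=1
t1.Δ1 u=1 r=0 v=1 z=1 y=0 x=0 n0=0 q=0 p=0 clk=0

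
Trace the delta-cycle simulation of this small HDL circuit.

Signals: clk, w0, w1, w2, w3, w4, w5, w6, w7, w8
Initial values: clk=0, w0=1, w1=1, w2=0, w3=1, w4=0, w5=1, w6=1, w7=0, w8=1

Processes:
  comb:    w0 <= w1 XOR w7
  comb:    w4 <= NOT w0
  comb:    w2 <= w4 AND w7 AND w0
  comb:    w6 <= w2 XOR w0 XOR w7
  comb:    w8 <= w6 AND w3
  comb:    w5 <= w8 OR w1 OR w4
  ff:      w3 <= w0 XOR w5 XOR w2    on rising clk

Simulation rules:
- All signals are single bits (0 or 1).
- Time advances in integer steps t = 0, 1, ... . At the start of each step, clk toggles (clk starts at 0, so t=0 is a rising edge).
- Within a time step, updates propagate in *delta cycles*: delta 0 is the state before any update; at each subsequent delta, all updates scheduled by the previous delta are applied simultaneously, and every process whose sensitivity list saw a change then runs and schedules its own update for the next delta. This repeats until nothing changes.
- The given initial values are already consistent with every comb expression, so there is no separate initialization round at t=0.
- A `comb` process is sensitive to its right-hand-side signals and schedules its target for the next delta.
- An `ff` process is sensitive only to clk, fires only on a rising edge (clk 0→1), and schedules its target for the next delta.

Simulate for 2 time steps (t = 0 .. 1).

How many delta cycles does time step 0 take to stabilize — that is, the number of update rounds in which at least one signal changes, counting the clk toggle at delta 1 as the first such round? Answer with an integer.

t0.Δ0 w4=0 w6=1 w1=1 w0=1 w3=1 w7=0 w8=1 w5=1 clk=0 w2=0
t0.Δ1 w4=0 w6=1 w1=1 w0=1 w3=1 w7=0 w8=1 w5=1 clk=1 w2=0
t0.Δ2 w4=0 w6=1 w1=1 w0=1 w3=0 w7=0 w8=1 w5=1 clk=1 w2=0
t0.Δ3 w4=0 w6=1 w1=1 w0=1 w3=0 w7=0 w8=0 w5=1 clk=1 w2=0
t1.Δ0 w4=0 w6=1 w1=1 w0=1 w3=0 w7=0 w8=0 w5=1 clk=1 w2=0
t1.Δ1 w4=0 w6=1 w1=1 w0=1 w3=0 w7=0 w8=0 w5=1 clk=0 w2=0

3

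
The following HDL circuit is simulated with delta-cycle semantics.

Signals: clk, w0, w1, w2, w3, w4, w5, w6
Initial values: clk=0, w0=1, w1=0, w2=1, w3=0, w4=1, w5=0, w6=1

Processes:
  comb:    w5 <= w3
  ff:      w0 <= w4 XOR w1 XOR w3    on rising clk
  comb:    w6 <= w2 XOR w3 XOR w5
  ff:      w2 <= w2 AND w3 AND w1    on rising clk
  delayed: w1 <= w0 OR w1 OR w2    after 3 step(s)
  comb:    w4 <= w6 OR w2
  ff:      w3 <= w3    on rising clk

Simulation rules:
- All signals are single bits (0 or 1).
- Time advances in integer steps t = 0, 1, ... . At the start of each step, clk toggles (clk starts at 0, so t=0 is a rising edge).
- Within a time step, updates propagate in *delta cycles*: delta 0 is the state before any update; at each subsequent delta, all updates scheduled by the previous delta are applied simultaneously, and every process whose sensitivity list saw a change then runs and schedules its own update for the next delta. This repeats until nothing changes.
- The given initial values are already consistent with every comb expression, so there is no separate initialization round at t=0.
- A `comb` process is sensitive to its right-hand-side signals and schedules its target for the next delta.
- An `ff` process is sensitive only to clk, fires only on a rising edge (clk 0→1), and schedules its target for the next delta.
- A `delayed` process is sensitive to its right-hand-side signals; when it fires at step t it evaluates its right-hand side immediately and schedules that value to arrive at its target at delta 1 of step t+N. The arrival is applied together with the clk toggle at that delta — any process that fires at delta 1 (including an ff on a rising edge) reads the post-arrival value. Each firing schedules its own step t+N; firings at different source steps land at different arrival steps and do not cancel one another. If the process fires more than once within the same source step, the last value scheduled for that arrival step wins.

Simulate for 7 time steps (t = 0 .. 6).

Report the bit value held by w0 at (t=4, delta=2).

t0.Δ0 w1=0 w5=0 clk=0 w2=1 w3=0 w0=1 w6=1 w4=1
t0.Δ1 w1=0 w5=0 clk=1 w2=1 w3=0 w0=1 w6=1 w4=1
t0.Δ2 w1=0 w5=0 clk=1 w2=0 w3=0 w0=1 w6=1 w4=1
t0.Δ3 w1=0 w5=0 clk=1 w2=0 w3=0 w0=1 w6=0 w4=1
t0.Δ4 w1=0 w5=0 clk=1 w2=0 w3=0 w0=1 w6=0 w4=0
t1.Δ0 w1=0 w5=0 clk=1 w2=0 w3=0 w0=1 w6=0 w4=0
t1.Δ1 w1=0 w5=0 clk=0 w2=0 w3=0 w0=1 w6=0 w4=0
t2.Δ0 w1=0 w5=0 clk=0 w2=0 w3=0 w0=1 w6=0 w4=0
t2.Δ1 w1=0 w5=0 clk=1 w2=0 w3=0 w0=1 w6=0 w4=0
t2.Δ2 w1=0 w5=0 clk=1 w2=0 w3=0 w0=0 w6=0 w4=0
t3.Δ0 w1=0 w5=0 clk=1 w2=0 w3=0 w0=0 w6=0 w4=0
t3.Δ1 w1=1 w5=0 clk=0 w2=0 w3=0 w0=0 w6=0 w4=0
t4.Δ0 w1=1 w5=0 clk=0 w2=0 w3=0 w0=0 w6=0 w4=0
t4.Δ1 w1=1 w5=0 clk=1 w2=0 w3=0 w0=0 w6=0 w4=0
t4.Δ2 w1=1 w5=0 clk=1 w2=0 w3=0 w0=1 w6=0 w4=0
t5.Δ0 w1=1 w5=0 clk=1 w2=0 w3=0 w0=1 w6=0 w4=0
t5.Δ1 w1=0 w5=0 clk=0 w2=0 w3=0 w0=1 w6=0 w4=0
t6.Δ0 w1=0 w5=0 clk=0 w2=0 w3=0 w0=1 w6=0 w4=0
t6.Δ1 w1=1 w5=0 clk=1 w2=0 w3=0 w0=1 w6=0 w4=0

1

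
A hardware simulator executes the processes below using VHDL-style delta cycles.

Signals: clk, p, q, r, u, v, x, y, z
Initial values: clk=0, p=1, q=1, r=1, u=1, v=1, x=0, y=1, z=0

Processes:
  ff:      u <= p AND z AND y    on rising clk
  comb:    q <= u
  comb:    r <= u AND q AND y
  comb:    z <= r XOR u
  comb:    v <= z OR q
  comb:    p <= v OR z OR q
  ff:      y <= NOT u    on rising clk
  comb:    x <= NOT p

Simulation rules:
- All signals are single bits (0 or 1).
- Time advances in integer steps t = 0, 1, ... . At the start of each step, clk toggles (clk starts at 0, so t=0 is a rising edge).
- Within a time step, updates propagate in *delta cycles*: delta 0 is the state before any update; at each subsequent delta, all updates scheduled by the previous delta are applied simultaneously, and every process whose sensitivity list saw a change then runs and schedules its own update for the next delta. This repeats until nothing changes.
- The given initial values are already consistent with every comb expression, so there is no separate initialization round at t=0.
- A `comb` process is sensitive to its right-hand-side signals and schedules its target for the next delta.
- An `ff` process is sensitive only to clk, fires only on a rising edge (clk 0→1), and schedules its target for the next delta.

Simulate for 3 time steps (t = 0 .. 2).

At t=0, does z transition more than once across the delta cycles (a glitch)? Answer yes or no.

yes

t=0 Δ0: v=1 r=1 z=0 y=1 u=1 x=0 clk=0 p=1 q=1
  Δ1: clk:0→1
  Δ2: y:1→0, u:1→0
  Δ3: r:1→0, z:0→1, q:1→0
  Δ4: z:1→0
  Δ5: v:1→0
  Δ6: p:1→0
  Δ7: x:0→1
  (7Δ to stable)
t=1 Δ0: v=0 r=0 z=0 y=0 u=0 x=1 clk=1 p=0 q=0
  Δ1: clk:1→0
  (1Δ to stable)
t=2 Δ0: v=0 r=0 z=0 y=0 u=0 x=1 clk=0 p=0 q=0
  Δ1: clk:0→1
  Δ2: y:0→1
  (2Δ to stable)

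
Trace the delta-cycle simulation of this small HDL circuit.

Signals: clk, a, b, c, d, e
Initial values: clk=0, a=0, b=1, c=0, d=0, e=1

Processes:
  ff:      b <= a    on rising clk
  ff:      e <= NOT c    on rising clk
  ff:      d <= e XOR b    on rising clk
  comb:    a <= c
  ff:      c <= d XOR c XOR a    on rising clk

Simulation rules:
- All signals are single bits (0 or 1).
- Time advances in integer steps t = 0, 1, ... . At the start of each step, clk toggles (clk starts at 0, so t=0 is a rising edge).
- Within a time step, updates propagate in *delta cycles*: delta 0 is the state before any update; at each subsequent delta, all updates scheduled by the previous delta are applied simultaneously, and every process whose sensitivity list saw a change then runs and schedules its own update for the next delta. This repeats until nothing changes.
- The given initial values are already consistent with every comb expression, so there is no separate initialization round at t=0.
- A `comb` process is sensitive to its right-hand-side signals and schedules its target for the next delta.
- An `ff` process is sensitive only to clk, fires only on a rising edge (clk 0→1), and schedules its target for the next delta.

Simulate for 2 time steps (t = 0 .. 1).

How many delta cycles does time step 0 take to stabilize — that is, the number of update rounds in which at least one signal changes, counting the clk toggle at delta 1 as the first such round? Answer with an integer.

2

[bits: d,clk,c,e,a,b]
t=0: Δ0=000101 Δ1=010101 Δ2=010100 | 2Δ
t=1: Δ0=010100 Δ1=000100 | 1Δ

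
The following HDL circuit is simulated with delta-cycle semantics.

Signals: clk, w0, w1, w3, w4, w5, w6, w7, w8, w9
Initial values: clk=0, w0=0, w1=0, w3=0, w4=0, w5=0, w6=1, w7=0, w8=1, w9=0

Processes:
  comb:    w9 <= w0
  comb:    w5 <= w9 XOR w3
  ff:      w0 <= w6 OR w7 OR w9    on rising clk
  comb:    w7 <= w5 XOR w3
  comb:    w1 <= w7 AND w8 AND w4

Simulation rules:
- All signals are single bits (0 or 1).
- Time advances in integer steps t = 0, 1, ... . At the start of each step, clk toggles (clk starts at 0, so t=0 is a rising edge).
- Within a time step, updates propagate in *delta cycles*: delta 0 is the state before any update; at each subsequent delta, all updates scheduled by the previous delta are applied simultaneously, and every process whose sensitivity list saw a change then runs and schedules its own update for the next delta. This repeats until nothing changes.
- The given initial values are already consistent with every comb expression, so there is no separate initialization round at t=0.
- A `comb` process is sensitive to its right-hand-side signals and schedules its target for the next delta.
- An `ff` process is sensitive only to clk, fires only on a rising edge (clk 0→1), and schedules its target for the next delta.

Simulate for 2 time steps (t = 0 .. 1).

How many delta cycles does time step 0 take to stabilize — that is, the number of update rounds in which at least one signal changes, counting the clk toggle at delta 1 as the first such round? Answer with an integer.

t=0 Δ0: w1=0 w5=0 w9=0 w7=0 w0=0 w3=0 w6=1 w8=1 w4=0 clk=0
  Δ1: clk:0→1
  Δ2: w0:0→1
  Δ3: w9:0→1
  Δ4: w5:0→1
  Δ5: w7:0→1
  (5Δ to stable)
t=1 Δ0: w1=0 w5=1 w9=1 w7=1 w0=1 w3=0 w6=1 w8=1 w4=0 clk=1
  Δ1: clk:1→0
  (1Δ to stable)

5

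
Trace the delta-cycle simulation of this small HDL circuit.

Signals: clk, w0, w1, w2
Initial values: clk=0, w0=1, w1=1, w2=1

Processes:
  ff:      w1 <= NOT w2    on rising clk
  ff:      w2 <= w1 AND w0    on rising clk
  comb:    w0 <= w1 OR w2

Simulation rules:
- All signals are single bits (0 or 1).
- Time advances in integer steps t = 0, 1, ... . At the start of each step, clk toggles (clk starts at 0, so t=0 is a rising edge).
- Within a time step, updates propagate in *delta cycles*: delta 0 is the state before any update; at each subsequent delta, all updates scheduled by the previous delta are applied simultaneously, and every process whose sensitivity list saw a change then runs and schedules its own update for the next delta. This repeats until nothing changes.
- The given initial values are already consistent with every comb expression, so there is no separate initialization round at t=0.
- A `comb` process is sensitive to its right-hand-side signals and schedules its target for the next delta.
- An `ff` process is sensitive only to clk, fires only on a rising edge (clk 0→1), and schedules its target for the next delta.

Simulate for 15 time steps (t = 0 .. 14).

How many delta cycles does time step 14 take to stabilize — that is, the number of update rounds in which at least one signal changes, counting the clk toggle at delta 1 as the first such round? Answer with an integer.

t=0 Δ0: w1=1 w0=1 clk=0 w2=1
  Δ1: clk:0→1
  Δ2: w1:1→0
  (2Δ to stable)
t=1 Δ0: w1=0 w0=1 clk=1 w2=1
  Δ1: clk:1→0
  (1Δ to stable)
t=2 Δ0: w1=0 w0=1 clk=0 w2=1
  Δ1: clk:0→1
  Δ2: w2:1→0
  Δ3: w0:1→0
  (3Δ to stable)
t=3 Δ0: w1=0 w0=0 clk=1 w2=0
  Δ1: clk:1→0
  (1Δ to stable)
t=4 Δ0: w1=0 w0=0 clk=0 w2=0
  Δ1: clk:0→1
  Δ2: w1:0→1
  Δ3: w0:0→1
  (3Δ to stable)
t=5 Δ0: w1=1 w0=1 clk=1 w2=0
  Δ1: clk:1→0
  (1Δ to stable)
t=6 Δ0: w1=1 w0=1 clk=0 w2=0
  Δ1: clk:0→1
  Δ2: w2:0→1
  (2Δ to stable)
t=7 Δ0: w1=1 w0=1 clk=1 w2=1
  Δ1: clk:1→0
  (1Δ to stable)
t=8 Δ0: w1=1 w0=1 clk=0 w2=1
  Δ1: clk:0→1
  Δ2: w1:1→0
  (2Δ to stable)
t=9 Δ0: w1=0 w0=1 clk=1 w2=1
  Δ1: clk:1→0
  (1Δ to stable)
t=10 Δ0: w1=0 w0=1 clk=0 w2=1
  Δ1: clk:0→1
  Δ2: w2:1→0
  Δ3: w0:1→0
  (3Δ to stable)
t=11 Δ0: w1=0 w0=0 clk=1 w2=0
  Δ1: clk:1→0
  (1Δ to stable)
t=12 Δ0: w1=0 w0=0 clk=0 w2=0
  Δ1: clk:0→1
  Δ2: w1:0→1
  Δ3: w0:0→1
  (3Δ to stable)
t=13 Δ0: w1=1 w0=1 clk=1 w2=0
  Δ1: clk:1→0
  (1Δ to stable)
t=14 Δ0: w1=1 w0=1 clk=0 w2=0
  Δ1: clk:0→1
  Δ2: w2:0→1
  (2Δ to stable)

2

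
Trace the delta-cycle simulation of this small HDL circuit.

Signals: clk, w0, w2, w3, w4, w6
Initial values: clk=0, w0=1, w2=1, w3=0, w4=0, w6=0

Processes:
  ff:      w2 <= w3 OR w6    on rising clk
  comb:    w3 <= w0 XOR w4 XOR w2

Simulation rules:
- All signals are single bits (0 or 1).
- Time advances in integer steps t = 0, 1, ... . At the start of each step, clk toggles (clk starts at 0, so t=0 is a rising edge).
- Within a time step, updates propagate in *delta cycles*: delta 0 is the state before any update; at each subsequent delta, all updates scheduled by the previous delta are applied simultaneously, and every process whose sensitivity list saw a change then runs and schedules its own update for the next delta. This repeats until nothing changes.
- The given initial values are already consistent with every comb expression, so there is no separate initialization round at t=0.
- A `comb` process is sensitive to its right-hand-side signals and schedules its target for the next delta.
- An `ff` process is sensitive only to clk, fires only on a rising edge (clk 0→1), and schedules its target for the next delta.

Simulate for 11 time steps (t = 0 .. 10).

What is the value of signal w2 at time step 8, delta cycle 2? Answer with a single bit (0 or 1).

t0.Δ0 w0=1 w2=1 w6=0 w3=0 w4=0 clk=0
t0.Δ1 w0=1 w2=1 w6=0 w3=0 w4=0 clk=1
t0.Δ2 w0=1 w2=0 w6=0 w3=0 w4=0 clk=1
t0.Δ3 w0=1 w2=0 w6=0 w3=1 w4=0 clk=1
t1.Δ0 w0=1 w2=0 w6=0 w3=1 w4=0 clk=1
t1.Δ1 w0=1 w2=0 w6=0 w3=1 w4=0 clk=0
t2.Δ0 w0=1 w2=0 w6=0 w3=1 w4=0 clk=0
t2.Δ1 w0=1 w2=0 w6=0 w3=1 w4=0 clk=1
t2.Δ2 w0=1 w2=1 w6=0 w3=1 w4=0 clk=1
t2.Δ3 w0=1 w2=1 w6=0 w3=0 w4=0 clk=1
t3.Δ0 w0=1 w2=1 w6=0 w3=0 w4=0 clk=1
t3.Δ1 w0=1 w2=1 w6=0 w3=0 w4=0 clk=0
t4.Δ0 w0=1 w2=1 w6=0 w3=0 w4=0 clk=0
t4.Δ1 w0=1 w2=1 w6=0 w3=0 w4=0 clk=1
t4.Δ2 w0=1 w2=0 w6=0 w3=0 w4=0 clk=1
t4.Δ3 w0=1 w2=0 w6=0 w3=1 w4=0 clk=1
t5.Δ0 w0=1 w2=0 w6=0 w3=1 w4=0 clk=1
t5.Δ1 w0=1 w2=0 w6=0 w3=1 w4=0 clk=0
t6.Δ0 w0=1 w2=0 w6=0 w3=1 w4=0 clk=0
t6.Δ1 w0=1 w2=0 w6=0 w3=1 w4=0 clk=1
t6.Δ2 w0=1 w2=1 w6=0 w3=1 w4=0 clk=1
t6.Δ3 w0=1 w2=1 w6=0 w3=0 w4=0 clk=1
t7.Δ0 w0=1 w2=1 w6=0 w3=0 w4=0 clk=1
t7.Δ1 w0=1 w2=1 w6=0 w3=0 w4=0 clk=0
t8.Δ0 w0=1 w2=1 w6=0 w3=0 w4=0 clk=0
t8.Δ1 w0=1 w2=1 w6=0 w3=0 w4=0 clk=1
t8.Δ2 w0=1 w2=0 w6=0 w3=0 w4=0 clk=1
t8.Δ3 w0=1 w2=0 w6=0 w3=1 w4=0 clk=1
t9.Δ0 w0=1 w2=0 w6=0 w3=1 w4=0 clk=1
t9.Δ1 w0=1 w2=0 w6=0 w3=1 w4=0 clk=0
t10.Δ0 w0=1 w2=0 w6=0 w3=1 w4=0 clk=0
t10.Δ1 w0=1 w2=0 w6=0 w3=1 w4=0 clk=1
t10.Δ2 w0=1 w2=1 w6=0 w3=1 w4=0 clk=1
t10.Δ3 w0=1 w2=1 w6=0 w3=0 w4=0 clk=1

0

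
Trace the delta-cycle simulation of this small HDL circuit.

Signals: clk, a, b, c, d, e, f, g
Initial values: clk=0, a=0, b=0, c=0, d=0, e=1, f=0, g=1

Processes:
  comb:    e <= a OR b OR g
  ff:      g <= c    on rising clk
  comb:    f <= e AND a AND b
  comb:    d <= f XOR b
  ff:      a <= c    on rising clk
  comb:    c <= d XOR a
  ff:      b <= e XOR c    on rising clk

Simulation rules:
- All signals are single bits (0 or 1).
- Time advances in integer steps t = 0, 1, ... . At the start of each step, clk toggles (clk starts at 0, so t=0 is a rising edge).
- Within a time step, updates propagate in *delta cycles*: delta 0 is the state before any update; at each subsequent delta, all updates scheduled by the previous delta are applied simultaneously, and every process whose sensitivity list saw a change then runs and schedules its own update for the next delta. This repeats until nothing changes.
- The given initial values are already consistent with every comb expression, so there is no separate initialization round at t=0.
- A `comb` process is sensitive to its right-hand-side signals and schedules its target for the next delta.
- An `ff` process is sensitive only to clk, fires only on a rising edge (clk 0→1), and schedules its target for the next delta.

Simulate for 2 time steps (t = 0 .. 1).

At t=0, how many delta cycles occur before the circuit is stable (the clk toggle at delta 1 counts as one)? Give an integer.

[bits: e,b,c,clk,d,a,f,g]
t=0: Δ0=10000001 Δ1=10010001 Δ2=11010000 Δ3=11011000 Δ4=11111000 | 4Δ
t=1: Δ0=11111000 Δ1=11101000 | 1Δ

4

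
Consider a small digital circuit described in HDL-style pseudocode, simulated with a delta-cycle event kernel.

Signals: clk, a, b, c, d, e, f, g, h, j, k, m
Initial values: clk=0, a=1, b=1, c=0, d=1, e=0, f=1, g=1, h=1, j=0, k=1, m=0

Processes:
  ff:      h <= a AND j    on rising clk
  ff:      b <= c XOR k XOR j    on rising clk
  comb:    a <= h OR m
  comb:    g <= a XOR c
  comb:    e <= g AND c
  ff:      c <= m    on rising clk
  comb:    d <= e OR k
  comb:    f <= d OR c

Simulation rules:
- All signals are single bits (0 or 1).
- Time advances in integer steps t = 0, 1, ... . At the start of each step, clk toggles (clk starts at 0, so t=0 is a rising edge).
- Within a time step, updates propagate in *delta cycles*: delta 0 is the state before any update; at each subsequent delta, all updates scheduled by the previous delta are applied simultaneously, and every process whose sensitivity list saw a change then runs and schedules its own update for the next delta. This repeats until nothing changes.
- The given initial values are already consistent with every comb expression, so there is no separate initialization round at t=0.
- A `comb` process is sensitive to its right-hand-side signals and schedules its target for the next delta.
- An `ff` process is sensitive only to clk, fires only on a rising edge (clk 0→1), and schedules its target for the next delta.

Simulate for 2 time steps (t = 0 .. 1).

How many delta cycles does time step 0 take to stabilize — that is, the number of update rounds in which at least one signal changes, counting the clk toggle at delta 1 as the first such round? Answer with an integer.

4

t0.Δ0 m=0 f=1 j=0 k=1 g=1 e=0 b=1 c=0 a=1 h=1 clk=0 d=1
t0.Δ1 m=0 f=1 j=0 k=1 g=1 e=0 b=1 c=0 a=1 h=1 clk=1 d=1
t0.Δ2 m=0 f=1 j=0 k=1 g=1 e=0 b=1 c=0 a=1 h=0 clk=1 d=1
t0.Δ3 m=0 f=1 j=0 k=1 g=1 e=0 b=1 c=0 a=0 h=0 clk=1 d=1
t0.Δ4 m=0 f=1 j=0 k=1 g=0 e=0 b=1 c=0 a=0 h=0 clk=1 d=1
t1.Δ0 m=0 f=1 j=0 k=1 g=0 e=0 b=1 c=0 a=0 h=0 clk=1 d=1
t1.Δ1 m=0 f=1 j=0 k=1 g=0 e=0 b=1 c=0 a=0 h=0 clk=0 d=1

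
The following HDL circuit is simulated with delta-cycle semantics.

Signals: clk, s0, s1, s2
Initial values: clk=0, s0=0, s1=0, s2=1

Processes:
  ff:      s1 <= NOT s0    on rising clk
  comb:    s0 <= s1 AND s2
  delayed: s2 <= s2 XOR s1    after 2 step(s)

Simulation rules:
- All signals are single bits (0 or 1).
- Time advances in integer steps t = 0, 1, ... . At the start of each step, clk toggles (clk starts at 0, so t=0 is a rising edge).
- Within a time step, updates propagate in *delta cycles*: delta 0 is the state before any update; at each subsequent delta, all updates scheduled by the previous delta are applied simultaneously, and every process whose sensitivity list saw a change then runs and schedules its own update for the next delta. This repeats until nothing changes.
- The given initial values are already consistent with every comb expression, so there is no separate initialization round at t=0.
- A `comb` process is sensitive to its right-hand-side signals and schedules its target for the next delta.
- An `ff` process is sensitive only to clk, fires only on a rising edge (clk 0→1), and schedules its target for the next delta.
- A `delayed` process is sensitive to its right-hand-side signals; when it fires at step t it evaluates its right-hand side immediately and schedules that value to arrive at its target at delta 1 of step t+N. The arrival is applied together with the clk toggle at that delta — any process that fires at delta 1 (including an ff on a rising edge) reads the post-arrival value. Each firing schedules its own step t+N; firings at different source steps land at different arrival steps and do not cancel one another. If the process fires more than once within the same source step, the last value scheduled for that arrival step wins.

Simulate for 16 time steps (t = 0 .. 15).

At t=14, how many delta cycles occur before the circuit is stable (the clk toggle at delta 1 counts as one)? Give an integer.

t0.Δ0 clk=0 s0=0 s1=0 s2=1
t0.Δ1 clk=1 s0=0 s1=0 s2=1
t0.Δ2 clk=1 s0=0 s1=1 s2=1
t0.Δ3 clk=1 s0=1 s1=1 s2=1
t1.Δ0 clk=1 s0=1 s1=1 s2=1
t1.Δ1 clk=0 s0=1 s1=1 s2=1
t2.Δ0 clk=0 s0=1 s1=1 s2=1
t2.Δ1 clk=1 s0=1 s1=1 s2=0
t2.Δ2 clk=1 s0=0 s1=0 s2=0
t3.Δ0 clk=1 s0=0 s1=0 s2=0
t3.Δ1 clk=0 s0=0 s1=0 s2=0
t4.Δ0 clk=0 s0=0 s1=0 s2=0
t4.Δ1 clk=1 s0=0 s1=0 s2=0
t4.Δ2 clk=1 s0=0 s1=1 s2=0
t5.Δ0 clk=1 s0=0 s1=1 s2=0
t5.Δ1 clk=0 s0=0 s1=1 s2=0
t6.Δ0 clk=0 s0=0 s1=1 s2=0
t6.Δ1 clk=1 s0=0 s1=1 s2=1
t6.Δ2 clk=1 s0=1 s1=1 s2=1
t7.Δ0 clk=1 s0=1 s1=1 s2=1
t7.Δ1 clk=0 s0=1 s1=1 s2=1
t8.Δ0 clk=0 s0=1 s1=1 s2=1
t8.Δ1 clk=1 s0=1 s1=1 s2=0
t8.Δ2 clk=1 s0=0 s1=0 s2=0
t9.Δ0 clk=1 s0=0 s1=0 s2=0
t9.Δ1 clk=0 s0=0 s1=0 s2=0
t10.Δ0 clk=0 s0=0 s1=0 s2=0
t10.Δ1 clk=1 s0=0 s1=0 s2=0
t10.Δ2 clk=1 s0=0 s1=1 s2=0
t11.Δ0 clk=1 s0=0 s1=1 s2=0
t11.Δ1 clk=0 s0=0 s1=1 s2=0
t12.Δ0 clk=0 s0=0 s1=1 s2=0
t12.Δ1 clk=1 s0=0 s1=1 s2=1
t12.Δ2 clk=1 s0=1 s1=1 s2=1
t13.Δ0 clk=1 s0=1 s1=1 s2=1
t13.Δ1 clk=0 s0=1 s1=1 s2=1
t14.Δ0 clk=0 s0=1 s1=1 s2=1
t14.Δ1 clk=1 s0=1 s1=1 s2=0
t14.Δ2 clk=1 s0=0 s1=0 s2=0
t15.Δ0 clk=1 s0=0 s1=0 s2=0
t15.Δ1 clk=0 s0=0 s1=0 s2=0

2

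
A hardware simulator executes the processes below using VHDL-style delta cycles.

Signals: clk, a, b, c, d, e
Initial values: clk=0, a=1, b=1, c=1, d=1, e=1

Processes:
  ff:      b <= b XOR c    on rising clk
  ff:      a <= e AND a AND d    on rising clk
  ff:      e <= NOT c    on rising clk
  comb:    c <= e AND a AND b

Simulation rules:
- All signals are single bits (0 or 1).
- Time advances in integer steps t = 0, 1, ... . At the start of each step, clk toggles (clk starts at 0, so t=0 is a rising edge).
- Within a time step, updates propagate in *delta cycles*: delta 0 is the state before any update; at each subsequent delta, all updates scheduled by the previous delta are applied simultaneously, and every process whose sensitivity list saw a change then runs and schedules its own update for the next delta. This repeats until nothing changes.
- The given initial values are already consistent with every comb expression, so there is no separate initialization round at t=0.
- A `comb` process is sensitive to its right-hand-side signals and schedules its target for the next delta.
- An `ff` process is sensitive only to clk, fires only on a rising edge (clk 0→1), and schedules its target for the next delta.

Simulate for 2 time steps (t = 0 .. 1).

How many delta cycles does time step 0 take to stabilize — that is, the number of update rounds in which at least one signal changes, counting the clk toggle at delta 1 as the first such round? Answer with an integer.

3

t0.Δ0 clk=0 a=1 c=1 d=1 b=1 e=1
t0.Δ1 clk=1 a=1 c=1 d=1 b=1 e=1
t0.Δ2 clk=1 a=1 c=1 d=1 b=0 e=0
t0.Δ3 clk=1 a=1 c=0 d=1 b=0 e=0
t1.Δ0 clk=1 a=1 c=0 d=1 b=0 e=0
t1.Δ1 clk=0 a=1 c=0 d=1 b=0 e=0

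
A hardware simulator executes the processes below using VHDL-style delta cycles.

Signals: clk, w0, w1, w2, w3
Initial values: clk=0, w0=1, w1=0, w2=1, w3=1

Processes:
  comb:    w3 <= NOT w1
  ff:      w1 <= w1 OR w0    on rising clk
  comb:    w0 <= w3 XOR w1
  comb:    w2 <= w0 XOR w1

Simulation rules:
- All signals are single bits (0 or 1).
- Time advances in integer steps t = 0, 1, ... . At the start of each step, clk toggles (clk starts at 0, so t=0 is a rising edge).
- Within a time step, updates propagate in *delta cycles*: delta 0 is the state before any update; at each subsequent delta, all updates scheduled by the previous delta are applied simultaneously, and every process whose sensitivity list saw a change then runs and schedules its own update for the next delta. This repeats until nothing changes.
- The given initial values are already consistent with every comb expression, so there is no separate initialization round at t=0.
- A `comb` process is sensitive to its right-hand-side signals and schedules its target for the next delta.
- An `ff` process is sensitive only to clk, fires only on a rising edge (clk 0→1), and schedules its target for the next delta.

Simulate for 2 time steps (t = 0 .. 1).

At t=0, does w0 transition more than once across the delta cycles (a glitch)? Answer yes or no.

t0.Δ0 w3=1 clk=0 w0=1 w2=1 w1=0
t0.Δ1 w3=1 clk=1 w0=1 w2=1 w1=0
t0.Δ2 w3=1 clk=1 w0=1 w2=1 w1=1
t0.Δ3 w3=0 clk=1 w0=0 w2=0 w1=1
t0.Δ4 w3=0 clk=1 w0=1 w2=1 w1=1
t0.Δ5 w3=0 clk=1 w0=1 w2=0 w1=1
t1.Δ0 w3=0 clk=1 w0=1 w2=0 w1=1
t1.Δ1 w3=0 clk=0 w0=1 w2=0 w1=1

yes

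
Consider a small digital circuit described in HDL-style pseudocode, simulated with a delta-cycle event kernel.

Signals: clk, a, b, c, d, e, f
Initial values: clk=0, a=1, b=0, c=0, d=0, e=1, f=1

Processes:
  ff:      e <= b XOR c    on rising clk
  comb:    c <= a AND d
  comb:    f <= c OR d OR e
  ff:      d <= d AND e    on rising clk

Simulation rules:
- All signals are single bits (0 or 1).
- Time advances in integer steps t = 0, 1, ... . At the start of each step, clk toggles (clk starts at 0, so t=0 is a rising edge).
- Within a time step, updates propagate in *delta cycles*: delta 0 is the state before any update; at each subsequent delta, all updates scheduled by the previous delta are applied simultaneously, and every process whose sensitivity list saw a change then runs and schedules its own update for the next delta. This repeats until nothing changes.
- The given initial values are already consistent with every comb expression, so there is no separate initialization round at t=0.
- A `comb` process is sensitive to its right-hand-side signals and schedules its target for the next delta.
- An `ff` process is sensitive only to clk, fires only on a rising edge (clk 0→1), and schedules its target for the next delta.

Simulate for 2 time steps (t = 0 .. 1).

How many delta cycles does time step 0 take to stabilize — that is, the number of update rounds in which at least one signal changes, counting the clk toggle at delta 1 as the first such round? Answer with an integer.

[bits: f,d,a,e,b,clk,c]
t=0: Δ0=1011000 Δ1=1011010 Δ2=1010010 Δ3=0010010 | 3Δ
t=1: Δ0=0010010 Δ1=0010000 | 1Δ

3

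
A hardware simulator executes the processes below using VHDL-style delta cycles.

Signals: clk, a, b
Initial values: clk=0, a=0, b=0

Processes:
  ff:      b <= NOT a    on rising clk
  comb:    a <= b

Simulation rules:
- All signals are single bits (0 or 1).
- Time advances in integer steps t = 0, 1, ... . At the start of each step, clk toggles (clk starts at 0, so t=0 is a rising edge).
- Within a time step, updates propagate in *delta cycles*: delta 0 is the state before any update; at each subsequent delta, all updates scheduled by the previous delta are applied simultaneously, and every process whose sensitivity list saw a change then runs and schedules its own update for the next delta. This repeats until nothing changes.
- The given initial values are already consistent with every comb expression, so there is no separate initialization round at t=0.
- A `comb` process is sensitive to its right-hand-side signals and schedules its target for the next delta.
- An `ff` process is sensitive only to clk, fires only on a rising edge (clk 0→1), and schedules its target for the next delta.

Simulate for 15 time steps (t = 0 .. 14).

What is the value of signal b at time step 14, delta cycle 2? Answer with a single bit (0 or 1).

t0.Δ0 b=0 a=0 clk=0
t0.Δ1 b=0 a=0 clk=1
t0.Δ2 b=1 a=0 clk=1
t0.Δ3 b=1 a=1 clk=1
t1.Δ0 b=1 a=1 clk=1
t1.Δ1 b=1 a=1 clk=0
t2.Δ0 b=1 a=1 clk=0
t2.Δ1 b=1 a=1 clk=1
t2.Δ2 b=0 a=1 clk=1
t2.Δ3 b=0 a=0 clk=1
t3.Δ0 b=0 a=0 clk=1
t3.Δ1 b=0 a=0 clk=0
t4.Δ0 b=0 a=0 clk=0
t4.Δ1 b=0 a=0 clk=1
t4.Δ2 b=1 a=0 clk=1
t4.Δ3 b=1 a=1 clk=1
t5.Δ0 b=1 a=1 clk=1
t5.Δ1 b=1 a=1 clk=0
t6.Δ0 b=1 a=1 clk=0
t6.Δ1 b=1 a=1 clk=1
t6.Δ2 b=0 a=1 clk=1
t6.Δ3 b=0 a=0 clk=1
t7.Δ0 b=0 a=0 clk=1
t7.Δ1 b=0 a=0 clk=0
t8.Δ0 b=0 a=0 clk=0
t8.Δ1 b=0 a=0 clk=1
t8.Δ2 b=1 a=0 clk=1
t8.Δ3 b=1 a=1 clk=1
t9.Δ0 b=1 a=1 clk=1
t9.Δ1 b=1 a=1 clk=0
t10.Δ0 b=1 a=1 clk=0
t10.Δ1 b=1 a=1 clk=1
t10.Δ2 b=0 a=1 clk=1
t10.Δ3 b=0 a=0 clk=1
t11.Δ0 b=0 a=0 clk=1
t11.Δ1 b=0 a=0 clk=0
t12.Δ0 b=0 a=0 clk=0
t12.Δ1 b=0 a=0 clk=1
t12.Δ2 b=1 a=0 clk=1
t12.Δ3 b=1 a=1 clk=1
t13.Δ0 b=1 a=1 clk=1
t13.Δ1 b=1 a=1 clk=0
t14.Δ0 b=1 a=1 clk=0
t14.Δ1 b=1 a=1 clk=1
t14.Δ2 b=0 a=1 clk=1
t14.Δ3 b=0 a=0 clk=1

0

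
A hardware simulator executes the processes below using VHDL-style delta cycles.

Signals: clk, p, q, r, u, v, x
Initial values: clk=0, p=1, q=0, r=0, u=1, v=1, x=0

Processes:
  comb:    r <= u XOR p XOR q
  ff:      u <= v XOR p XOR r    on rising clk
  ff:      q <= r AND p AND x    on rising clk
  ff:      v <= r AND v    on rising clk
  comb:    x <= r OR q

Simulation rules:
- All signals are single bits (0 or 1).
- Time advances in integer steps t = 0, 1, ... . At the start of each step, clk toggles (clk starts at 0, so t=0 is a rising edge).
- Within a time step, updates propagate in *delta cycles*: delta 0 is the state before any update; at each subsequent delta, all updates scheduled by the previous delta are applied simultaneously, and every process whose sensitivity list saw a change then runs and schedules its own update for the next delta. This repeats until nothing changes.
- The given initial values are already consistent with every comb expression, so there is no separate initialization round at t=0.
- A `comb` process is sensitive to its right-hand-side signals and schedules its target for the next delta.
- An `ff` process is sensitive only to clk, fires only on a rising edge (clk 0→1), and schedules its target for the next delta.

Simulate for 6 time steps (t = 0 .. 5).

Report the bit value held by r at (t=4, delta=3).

0

t=0 Δ0: v=1 x=0 q=0 clk=0 u=1 r=0 p=1
  Δ1: clk:0→1
  Δ2: v:1→0, u:1→0
  Δ3: r:0→1
  Δ4: x:0→1
  (4Δ to stable)
t=1 Δ0: v=0 x=1 q=0 clk=1 u=0 r=1 p=1
  Δ1: clk:1→0
  (1Δ to stable)
t=2 Δ0: v=0 x=1 q=0 clk=0 u=0 r=1 p=1
  Δ1: clk:0→1
  Δ2: q:0→1
  Δ3: r:1→0
  (3Δ to stable)
t=3 Δ0: v=0 x=1 q=1 clk=1 u=0 r=0 p=1
  Δ1: clk:1→0
  (1Δ to stable)
t=4 Δ0: v=0 x=1 q=1 clk=0 u=0 r=0 p=1
  Δ1: clk:0→1
  Δ2: q:1→0, u:0→1
  Δ3: x:1→0
  (3Δ to stable)
t=5 Δ0: v=0 x=0 q=0 clk=1 u=1 r=0 p=1
  Δ1: clk:1→0
  (1Δ to stable)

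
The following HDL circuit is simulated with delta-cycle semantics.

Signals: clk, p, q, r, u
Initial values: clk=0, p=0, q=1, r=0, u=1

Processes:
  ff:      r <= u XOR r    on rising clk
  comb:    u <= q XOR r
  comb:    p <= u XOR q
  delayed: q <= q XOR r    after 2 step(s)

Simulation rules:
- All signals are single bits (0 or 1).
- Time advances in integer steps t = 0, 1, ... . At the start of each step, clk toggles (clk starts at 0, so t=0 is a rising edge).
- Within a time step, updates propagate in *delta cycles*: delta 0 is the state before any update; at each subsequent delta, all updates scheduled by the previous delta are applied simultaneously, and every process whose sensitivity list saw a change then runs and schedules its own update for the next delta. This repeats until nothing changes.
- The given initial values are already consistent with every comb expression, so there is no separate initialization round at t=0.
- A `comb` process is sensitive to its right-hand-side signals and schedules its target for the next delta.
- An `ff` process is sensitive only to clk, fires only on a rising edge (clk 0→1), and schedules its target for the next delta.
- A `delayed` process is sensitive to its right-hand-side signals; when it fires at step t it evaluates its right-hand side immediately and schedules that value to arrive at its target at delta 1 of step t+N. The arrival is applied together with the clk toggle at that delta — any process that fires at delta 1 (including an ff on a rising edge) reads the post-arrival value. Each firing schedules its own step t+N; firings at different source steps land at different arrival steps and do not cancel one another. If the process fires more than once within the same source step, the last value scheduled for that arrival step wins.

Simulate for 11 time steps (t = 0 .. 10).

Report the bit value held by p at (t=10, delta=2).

t0.Δ0 clk=0 u=1 q=1 p=0 r=0
t0.Δ1 clk=1 u=1 q=1 p=0 r=0
t0.Δ2 clk=1 u=1 q=1 p=0 r=1
t0.Δ3 clk=1 u=0 q=1 p=0 r=1
t0.Δ4 clk=1 u=0 q=1 p=1 r=1
t1.Δ0 clk=1 u=0 q=1 p=1 r=1
t1.Δ1 clk=0 u=0 q=1 p=1 r=1
t2.Δ0 clk=0 u=0 q=1 p=1 r=1
t2.Δ1 clk=1 u=0 q=0 p=1 r=1
t2.Δ2 clk=1 u=1 q=0 p=0 r=1
t2.Δ3 clk=1 u=1 q=0 p=1 r=1
t3.Δ0 clk=1 u=1 q=0 p=1 r=1
t3.Δ1 clk=0 u=1 q=0 p=1 r=1
t4.Δ0 clk=0 u=1 q=0 p=1 r=1
t4.Δ1 clk=1 u=1 q=1 p=1 r=1
t4.Δ2 clk=1 u=0 q=1 p=0 r=0
t4.Δ3 clk=1 u=1 q=1 p=1 r=0
t4.Δ4 clk=1 u=1 q=1 p=0 r=0
t5.Δ0 clk=1 u=1 q=1 p=0 r=0
t5.Δ1 clk=0 u=1 q=1 p=0 r=0
t6.Δ0 clk=0 u=1 q=1 p=0 r=0
t6.Δ1 clk=1 u=1 q=1 p=0 r=0
t6.Δ2 clk=1 u=1 q=1 p=0 r=1
t6.Δ3 clk=1 u=0 q=1 p=0 r=1
t6.Δ4 clk=1 u=0 q=1 p=1 r=1
t7.Δ0 clk=1 u=0 q=1 p=1 r=1
t7.Δ1 clk=0 u=0 q=1 p=1 r=1
t8.Δ0 clk=0 u=0 q=1 p=1 r=1
t8.Δ1 clk=1 u=0 q=0 p=1 r=1
t8.Δ2 clk=1 u=1 q=0 p=0 r=1
t8.Δ3 clk=1 u=1 q=0 p=1 r=1
t9.Δ0 clk=1 u=1 q=0 p=1 r=1
t9.Δ1 clk=0 u=1 q=0 p=1 r=1
t10.Δ0 clk=0 u=1 q=0 p=1 r=1
t10.Δ1 clk=1 u=1 q=1 p=1 r=1
t10.Δ2 clk=1 u=0 q=1 p=0 r=0
t10.Δ3 clk=1 u=1 q=1 p=1 r=0
t10.Δ4 clk=1 u=1 q=1 p=0 r=0

0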